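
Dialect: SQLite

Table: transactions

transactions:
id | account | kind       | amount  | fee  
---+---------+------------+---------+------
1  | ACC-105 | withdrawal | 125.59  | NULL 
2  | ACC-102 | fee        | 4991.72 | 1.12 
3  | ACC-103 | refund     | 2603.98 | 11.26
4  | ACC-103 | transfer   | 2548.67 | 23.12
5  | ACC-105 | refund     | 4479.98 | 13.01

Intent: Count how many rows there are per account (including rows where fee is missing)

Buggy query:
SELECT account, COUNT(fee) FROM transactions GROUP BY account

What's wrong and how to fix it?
Bug: COUNT(fee) skips NULLs, so groups with missing fee are undercounted

Fix: Use COUNT(*) to count all rows regardless of NULL

Corrected query:
SELECT account, COUNT(*) FROM transactions GROUP BY account

Result:
account | COUNT(*)
--------+---------
ACC-102 | 1       
ACC-103 | 2       
ACC-105 | 2       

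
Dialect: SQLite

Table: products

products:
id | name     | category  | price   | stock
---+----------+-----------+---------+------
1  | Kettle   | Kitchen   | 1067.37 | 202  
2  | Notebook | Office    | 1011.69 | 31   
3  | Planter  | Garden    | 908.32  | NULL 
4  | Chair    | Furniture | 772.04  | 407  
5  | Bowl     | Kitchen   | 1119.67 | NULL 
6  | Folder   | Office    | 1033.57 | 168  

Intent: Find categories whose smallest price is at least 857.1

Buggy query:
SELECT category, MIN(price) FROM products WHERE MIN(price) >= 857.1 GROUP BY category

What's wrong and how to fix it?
Bug: MIN() in WHERE is a misuse of aggregate

Fix: Use HAVING for the per-group MIN condition

Corrected query:
SELECT category, MIN(price) FROM products GROUP BY category HAVING MIN(price) >= 857.1

Result:
category | MIN(price)
---------+-----------
Garden   | 908.32    
Kitchen  | 1067.37   
Office   | 1011.69   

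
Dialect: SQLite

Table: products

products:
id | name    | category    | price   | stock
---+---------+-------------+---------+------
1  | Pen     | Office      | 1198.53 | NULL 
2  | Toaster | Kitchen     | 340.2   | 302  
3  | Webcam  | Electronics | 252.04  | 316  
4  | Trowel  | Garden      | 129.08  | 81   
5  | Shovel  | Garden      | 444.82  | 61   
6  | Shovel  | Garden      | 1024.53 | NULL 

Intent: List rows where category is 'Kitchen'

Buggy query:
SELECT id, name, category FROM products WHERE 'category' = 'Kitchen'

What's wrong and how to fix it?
Bug: Single quotes denote string literals in SQL; the column name is being compared as a constant string

Fix: Reference the column as category without single quotes

Corrected query:
SELECT id, name, category FROM products WHERE category = 'Kitchen'

Result:
id | name    | category
---+---------+---------
2  | Toaster | Kitchen 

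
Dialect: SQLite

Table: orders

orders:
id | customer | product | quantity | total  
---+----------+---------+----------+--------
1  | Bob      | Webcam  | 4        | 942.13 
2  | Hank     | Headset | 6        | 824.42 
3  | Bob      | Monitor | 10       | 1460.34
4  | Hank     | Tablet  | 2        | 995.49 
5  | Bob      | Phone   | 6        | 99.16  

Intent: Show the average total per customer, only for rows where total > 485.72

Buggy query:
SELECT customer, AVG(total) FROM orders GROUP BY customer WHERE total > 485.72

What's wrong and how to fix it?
Bug: WHERE cannot follow GROUP BY

Fix: Place WHERE between FROM and GROUP BY

Corrected query:
SELECT customer, AVG(total) FROM orders WHERE total > 485.72 GROUP BY customer

Result:
customer | AVG(total)
---------+-----------
Bob      | 1201.235  
Hank     | 909.955   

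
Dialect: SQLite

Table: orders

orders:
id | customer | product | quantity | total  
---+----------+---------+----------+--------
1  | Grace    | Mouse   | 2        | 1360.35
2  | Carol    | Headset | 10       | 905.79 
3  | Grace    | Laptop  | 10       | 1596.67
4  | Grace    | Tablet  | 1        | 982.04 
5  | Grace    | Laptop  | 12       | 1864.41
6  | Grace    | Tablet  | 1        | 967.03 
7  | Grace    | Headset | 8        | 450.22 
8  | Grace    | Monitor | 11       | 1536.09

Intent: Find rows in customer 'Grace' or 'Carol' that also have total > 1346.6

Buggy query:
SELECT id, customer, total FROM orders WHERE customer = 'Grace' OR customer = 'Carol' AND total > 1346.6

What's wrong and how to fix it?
Bug: AND binds tighter than OR, so this parses as customer = 'Grace' OR (customer = 'Carol' AND total > 1346.6)

Fix: Group the OR with parentheses (or use IN), then AND the threshold

Corrected query:
SELECT id, customer, total FROM orders WHERE (customer = 'Grace' OR customer = 'Carol') AND total > 1346.6

Result:
id | customer | total  
---+----------+--------
1  | Grace    | 1360.35
3  | Grace    | 1596.67
5  | Grace    | 1864.41
8  | Grace    | 1536.09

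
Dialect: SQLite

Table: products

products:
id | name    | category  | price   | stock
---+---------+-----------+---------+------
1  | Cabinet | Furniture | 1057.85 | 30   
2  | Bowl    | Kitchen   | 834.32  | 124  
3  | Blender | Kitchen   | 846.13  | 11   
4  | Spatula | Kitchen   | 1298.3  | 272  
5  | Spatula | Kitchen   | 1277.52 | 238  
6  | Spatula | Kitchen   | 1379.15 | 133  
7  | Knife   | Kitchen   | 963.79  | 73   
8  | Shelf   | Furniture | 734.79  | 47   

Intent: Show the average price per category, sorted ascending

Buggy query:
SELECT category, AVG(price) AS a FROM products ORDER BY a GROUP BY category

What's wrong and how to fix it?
Bug: ORDER BY appears before GROUP BY; SQL clause order requires GROUP BY first

Fix: Reorder: SELECT … FROM … GROUP BY … ORDER BY …

Corrected query:
SELECT category, AVG(price) AS a FROM products GROUP BY category ORDER BY a

Result:
category  | a          
----------+------------
Furniture | 896.32     
Kitchen   | 1099.868333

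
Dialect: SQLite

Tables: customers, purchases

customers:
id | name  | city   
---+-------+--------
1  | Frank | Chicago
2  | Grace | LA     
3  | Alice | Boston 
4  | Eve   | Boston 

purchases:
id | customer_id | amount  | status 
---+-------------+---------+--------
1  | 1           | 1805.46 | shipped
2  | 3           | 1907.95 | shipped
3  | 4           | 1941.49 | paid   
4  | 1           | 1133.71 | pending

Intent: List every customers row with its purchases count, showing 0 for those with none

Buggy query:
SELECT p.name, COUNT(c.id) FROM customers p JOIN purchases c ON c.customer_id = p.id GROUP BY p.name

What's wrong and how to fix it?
Bug: An inner join excludes parents with zero children

Fix: Switch to LEFT JOIN to retain unmatched parent rows

Corrected query:
SELECT p.name, COUNT(c.id) FROM customers p LEFT JOIN purchases c ON c.customer_id = p.id GROUP BY p.name

Result:
name  | COUNT(c.id)
------+------------
Alice | 1          
Eve   | 1          
Frank | 2          
Grace | 0          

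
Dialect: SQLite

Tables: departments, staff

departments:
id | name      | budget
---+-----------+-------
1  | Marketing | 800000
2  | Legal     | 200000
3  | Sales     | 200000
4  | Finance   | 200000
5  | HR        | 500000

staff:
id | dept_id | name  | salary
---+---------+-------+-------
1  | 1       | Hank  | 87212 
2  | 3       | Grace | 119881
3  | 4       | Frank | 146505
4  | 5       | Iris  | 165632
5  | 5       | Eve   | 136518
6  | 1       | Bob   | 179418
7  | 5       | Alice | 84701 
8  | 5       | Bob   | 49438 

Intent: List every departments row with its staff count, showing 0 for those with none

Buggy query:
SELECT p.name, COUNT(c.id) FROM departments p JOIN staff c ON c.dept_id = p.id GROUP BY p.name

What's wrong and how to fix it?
Bug: An inner join excludes parents with zero children

Fix: Switch to LEFT JOIN to retain unmatched parent rows

Corrected query:
SELECT p.name, COUNT(c.id) FROM departments p LEFT JOIN staff c ON c.dept_id = p.id GROUP BY p.name

Result:
name      | COUNT(c.id)
----------+------------
Finance   | 1          
HR        | 4          
Legal     | 0          
Marketing | 2          
Sales     | 1          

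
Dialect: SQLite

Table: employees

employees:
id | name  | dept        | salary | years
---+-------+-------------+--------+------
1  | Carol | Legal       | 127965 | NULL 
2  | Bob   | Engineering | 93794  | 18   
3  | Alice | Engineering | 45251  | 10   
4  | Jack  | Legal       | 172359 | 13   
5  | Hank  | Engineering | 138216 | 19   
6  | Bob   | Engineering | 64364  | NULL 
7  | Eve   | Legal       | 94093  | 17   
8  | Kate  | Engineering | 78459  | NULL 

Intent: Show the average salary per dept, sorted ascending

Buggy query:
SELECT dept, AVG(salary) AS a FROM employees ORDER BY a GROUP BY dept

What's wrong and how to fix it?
Bug: GROUP BY must precede ORDER BY

Fix: Move ORDER BY to the end, after GROUP BY

Corrected query:
SELECT dept, AVG(salary) AS a FROM employees GROUP BY dept ORDER BY a

Result:
dept        | a            
------------+--------------
Engineering | 84016.8      
Legal       | 131472.333333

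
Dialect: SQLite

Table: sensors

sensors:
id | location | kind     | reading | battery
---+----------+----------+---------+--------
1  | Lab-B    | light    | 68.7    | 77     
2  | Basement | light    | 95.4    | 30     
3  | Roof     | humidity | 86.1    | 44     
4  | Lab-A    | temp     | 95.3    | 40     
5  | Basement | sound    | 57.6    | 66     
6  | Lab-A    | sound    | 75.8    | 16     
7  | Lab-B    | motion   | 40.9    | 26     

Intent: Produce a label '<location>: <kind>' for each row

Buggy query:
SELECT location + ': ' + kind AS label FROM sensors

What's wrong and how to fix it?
Bug: SQLite uses || for string concatenation; + coerces text to numbers (yielding 0)

Fix: Use the || operator for string concatenation

Corrected query:
SELECT location || ': ' || kind AS label FROM sensors

Result:
label          
---------------
Lab-B: light   
Basement: light
Roof: humidity 
Lab-A: temp    
Basement: sound
Lab-A: sound   
Lab-B: motion  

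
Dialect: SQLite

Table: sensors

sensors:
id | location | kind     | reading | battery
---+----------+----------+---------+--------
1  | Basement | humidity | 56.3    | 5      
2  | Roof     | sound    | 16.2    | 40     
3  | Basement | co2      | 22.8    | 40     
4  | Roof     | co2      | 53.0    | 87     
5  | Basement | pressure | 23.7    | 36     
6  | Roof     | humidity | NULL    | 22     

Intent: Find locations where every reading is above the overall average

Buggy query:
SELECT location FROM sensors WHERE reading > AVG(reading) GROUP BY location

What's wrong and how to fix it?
Bug: WHERE evaluates per row before aggregation, so AVG() is unavailable

Fix: Compute the overall average in a scalar subquery and compare each group's MIN against it in HAVING

Corrected query:
SELECT location FROM sensors GROUP BY location HAVING MIN(reading) > (SELECT AVG(reading) FROM sensors)

Result:
(no rows)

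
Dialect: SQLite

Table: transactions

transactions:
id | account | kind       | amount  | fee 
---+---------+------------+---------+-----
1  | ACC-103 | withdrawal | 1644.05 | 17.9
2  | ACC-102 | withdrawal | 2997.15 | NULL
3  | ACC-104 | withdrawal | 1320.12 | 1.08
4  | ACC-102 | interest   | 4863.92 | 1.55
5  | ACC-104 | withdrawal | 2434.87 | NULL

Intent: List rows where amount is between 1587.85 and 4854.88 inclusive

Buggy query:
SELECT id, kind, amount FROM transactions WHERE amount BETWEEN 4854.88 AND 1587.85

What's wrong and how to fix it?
Bug: BETWEEN expects the lower bound first; with 4854.88 AND 1587.85 the range is empty

Fix: Write BETWEEN 1587.85 AND 4854.88

Corrected query:
SELECT id, kind, amount FROM transactions WHERE amount BETWEEN 1587.85 AND 4854.88

Result:
id | kind       | amount 
---+------------+--------
1  | withdrawal | 1644.05
2  | withdrawal | 2997.15
5  | withdrawal | 2434.87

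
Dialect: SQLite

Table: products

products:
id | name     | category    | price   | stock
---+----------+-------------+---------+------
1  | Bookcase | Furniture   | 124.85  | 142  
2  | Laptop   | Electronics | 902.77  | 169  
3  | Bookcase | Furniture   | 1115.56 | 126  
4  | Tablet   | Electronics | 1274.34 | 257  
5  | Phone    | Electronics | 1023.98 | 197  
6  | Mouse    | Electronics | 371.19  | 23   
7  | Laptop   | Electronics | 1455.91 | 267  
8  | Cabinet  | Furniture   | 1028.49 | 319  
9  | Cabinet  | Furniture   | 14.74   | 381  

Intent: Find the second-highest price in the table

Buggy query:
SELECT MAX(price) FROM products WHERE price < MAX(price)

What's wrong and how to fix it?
Bug: The inner MAX is an aggregate inside WHERE, which is not allowed

Fix: Compute the overall MAX in a subquery, then take MAX of rows below it

Corrected query:
SELECT MAX(price) FROM products WHERE price < (SELECT MAX(price) FROM products)

Result:
MAX(price)
----------
1274.34   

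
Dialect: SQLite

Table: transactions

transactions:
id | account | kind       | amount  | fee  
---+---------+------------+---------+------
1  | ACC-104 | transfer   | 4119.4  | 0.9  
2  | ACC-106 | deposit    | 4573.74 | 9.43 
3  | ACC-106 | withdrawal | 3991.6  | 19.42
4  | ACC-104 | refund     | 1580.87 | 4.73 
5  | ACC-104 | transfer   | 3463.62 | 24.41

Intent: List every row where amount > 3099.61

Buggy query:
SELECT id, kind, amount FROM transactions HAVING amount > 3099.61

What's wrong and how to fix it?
Bug: This is a non-aggregate query (no GROUP BY, no aggregates), so in SQLite the HAVING clause is invalid here; a row-level condition belongs in WHERE

Fix: Replace HAVING with WHERE since the condition applies to individual rows

Corrected query:
SELECT id, kind, amount FROM transactions WHERE amount > 3099.61

Result:
id | kind       | amount 
---+------------+--------
1  | transfer   | 4119.4 
2  | deposit    | 4573.74
3  | withdrawal | 3991.6 
5  | transfer   | 3463.62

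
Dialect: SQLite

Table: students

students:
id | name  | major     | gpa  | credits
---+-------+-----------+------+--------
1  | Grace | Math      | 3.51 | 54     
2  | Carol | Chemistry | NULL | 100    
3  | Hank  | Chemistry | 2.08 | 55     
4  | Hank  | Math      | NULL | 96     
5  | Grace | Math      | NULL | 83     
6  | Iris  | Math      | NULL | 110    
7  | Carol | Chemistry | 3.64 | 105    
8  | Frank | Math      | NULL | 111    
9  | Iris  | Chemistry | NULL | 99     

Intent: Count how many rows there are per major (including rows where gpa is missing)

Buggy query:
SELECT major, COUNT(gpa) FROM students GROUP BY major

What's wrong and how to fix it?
Bug: COUNT(gpa) skips NULLs, so groups with missing gpa are undercounted

Fix: Use COUNT(*) to count all rows regardless of NULL

Corrected query:
SELECT major, COUNT(*) FROM students GROUP BY major

Result:
major     | COUNT(*)
----------+---------
Chemistry | 4       
Math      | 5       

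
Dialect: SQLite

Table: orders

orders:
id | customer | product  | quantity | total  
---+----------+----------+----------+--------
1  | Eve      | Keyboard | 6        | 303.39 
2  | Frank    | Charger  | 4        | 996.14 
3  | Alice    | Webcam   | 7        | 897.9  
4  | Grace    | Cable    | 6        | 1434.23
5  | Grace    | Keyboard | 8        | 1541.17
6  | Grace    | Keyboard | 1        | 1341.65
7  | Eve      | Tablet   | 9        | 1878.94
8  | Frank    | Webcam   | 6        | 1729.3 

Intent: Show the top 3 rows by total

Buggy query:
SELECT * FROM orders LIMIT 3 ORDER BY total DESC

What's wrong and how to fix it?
Bug: LIMIT must come after ORDER BY

Fix: Sort with ORDER BY, then apply LIMIT

Corrected query:
SELECT * FROM orders ORDER BY total DESC LIMIT 3

Result:
id | customer | product  | quantity | total  
---+----------+----------+----------+--------
7  | Eve      | Tablet   | 9        | 1878.94
8  | Frank    | Webcam   | 6        | 1729.3 
5  | Grace    | Keyboard | 8        | 1541.17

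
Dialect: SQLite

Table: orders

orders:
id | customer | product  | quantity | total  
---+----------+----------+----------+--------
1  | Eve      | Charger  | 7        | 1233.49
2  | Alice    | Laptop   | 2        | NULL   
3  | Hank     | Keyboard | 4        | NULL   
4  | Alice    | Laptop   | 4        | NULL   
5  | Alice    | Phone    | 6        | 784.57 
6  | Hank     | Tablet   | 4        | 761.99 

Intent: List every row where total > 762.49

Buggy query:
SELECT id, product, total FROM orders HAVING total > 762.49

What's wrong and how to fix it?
Bug: HAVING filters the output of aggregation, but this query has no GROUP BY and no aggregate functions, so SQLite rejects it (HAVING clause on a non-aggregate query); the condition here is per row

Fix: Replace HAVING with WHERE since the condition applies to individual rows

Corrected query:
SELECT id, product, total FROM orders WHERE total > 762.49

Result:
id | product | total  
---+---------+--------
1  | Charger | 1233.49
5  | Phone   | 784.57 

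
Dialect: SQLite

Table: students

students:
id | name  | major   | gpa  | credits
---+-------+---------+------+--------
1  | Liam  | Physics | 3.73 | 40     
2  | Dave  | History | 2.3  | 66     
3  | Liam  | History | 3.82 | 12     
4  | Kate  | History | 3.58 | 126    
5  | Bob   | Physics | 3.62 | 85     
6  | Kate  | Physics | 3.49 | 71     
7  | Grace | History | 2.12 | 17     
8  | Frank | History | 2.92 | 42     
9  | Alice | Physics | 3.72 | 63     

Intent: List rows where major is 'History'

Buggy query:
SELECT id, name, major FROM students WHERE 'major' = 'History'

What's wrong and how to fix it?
Bug: Single quotes denote string literals in SQL; the column name is being compared as a constant string

Fix: Remove the quotes around the column name (or use double quotes for an identifier)

Corrected query:
SELECT id, name, major FROM students WHERE major = 'History'

Result:
id | name  | major  
---+-------+--------
2  | Dave  | History
3  | Liam  | History
4  | Kate  | History
7  | Grace | History
8  | Frank | History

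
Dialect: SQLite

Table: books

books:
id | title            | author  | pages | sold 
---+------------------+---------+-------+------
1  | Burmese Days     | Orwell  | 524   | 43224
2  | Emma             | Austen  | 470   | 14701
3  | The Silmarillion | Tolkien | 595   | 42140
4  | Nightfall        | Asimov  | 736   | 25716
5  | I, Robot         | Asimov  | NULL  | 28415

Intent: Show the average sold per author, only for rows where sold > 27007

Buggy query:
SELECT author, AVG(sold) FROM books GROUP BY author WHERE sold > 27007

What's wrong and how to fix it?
Bug: WHERE cannot follow GROUP BY

Fix: Move the WHERE clause before GROUP BY

Corrected query:
SELECT author, AVG(sold) FROM books WHERE sold > 27007 GROUP BY author

Result:
author  | AVG(sold)
--------+----------
Asimov  | 28415    
Orwell  | 43224    
Tolkien | 42140    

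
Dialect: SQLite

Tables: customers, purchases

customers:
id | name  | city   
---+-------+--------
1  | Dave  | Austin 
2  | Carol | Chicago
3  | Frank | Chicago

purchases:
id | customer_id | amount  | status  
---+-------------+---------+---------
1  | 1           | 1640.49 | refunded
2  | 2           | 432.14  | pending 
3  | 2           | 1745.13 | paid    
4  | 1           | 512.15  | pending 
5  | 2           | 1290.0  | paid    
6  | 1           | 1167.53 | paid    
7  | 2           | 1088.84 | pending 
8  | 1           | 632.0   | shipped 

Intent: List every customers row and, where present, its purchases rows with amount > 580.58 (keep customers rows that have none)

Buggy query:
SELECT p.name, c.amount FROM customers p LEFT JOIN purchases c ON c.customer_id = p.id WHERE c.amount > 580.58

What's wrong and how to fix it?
Bug: A WHERE condition on the right-hand table after LEFT JOIN drops unmatched parents

Fix: Put 'c.amount > 580.58' in the JOIN's ON clause instead of WHERE

Corrected query:
SELECT p.name, c.amount FROM customers p LEFT JOIN purchases c ON c.customer_id = p.id AND c.amount > 580.58

Result:
name  | amount 
------+--------
Dave  | 632    
Dave  | 1167.53
Dave  | 1640.49
Carol | 1088.84
Carol | 1290   
Carol | 1745.13
Frank | NULL   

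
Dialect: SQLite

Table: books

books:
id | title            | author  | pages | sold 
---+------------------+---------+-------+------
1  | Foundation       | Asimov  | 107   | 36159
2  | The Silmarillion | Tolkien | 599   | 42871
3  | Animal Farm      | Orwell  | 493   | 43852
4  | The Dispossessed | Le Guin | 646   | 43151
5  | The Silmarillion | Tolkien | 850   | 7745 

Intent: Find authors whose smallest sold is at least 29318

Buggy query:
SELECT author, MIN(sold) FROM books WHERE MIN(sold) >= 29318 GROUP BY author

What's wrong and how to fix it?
Bug: Aggregates like MIN are computed per group after WHERE runs

Fix: Use HAVING for the per-group MIN condition

Corrected query:
SELECT author, MIN(sold) FROM books GROUP BY author HAVING MIN(sold) >= 29318

Result:
author  | MIN(sold)
--------+----------
Asimov  | 36159    
Le Guin | 43151    
Orwell  | 43852    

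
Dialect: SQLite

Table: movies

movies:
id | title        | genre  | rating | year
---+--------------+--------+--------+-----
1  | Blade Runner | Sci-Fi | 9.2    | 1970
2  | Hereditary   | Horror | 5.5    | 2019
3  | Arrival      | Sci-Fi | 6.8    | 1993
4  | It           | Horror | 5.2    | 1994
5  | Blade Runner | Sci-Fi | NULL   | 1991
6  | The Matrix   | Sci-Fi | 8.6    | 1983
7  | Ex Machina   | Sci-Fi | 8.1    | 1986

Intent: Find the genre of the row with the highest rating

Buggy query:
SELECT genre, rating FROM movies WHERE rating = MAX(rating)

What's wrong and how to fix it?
Bug: WHERE is evaluated per row; an aggregate over the whole table isn't defined there

Fix: Wrap MAX in a scalar subquery so WHERE compares against a single value

Corrected query:
SELECT genre, rating FROM movies WHERE rating = (SELECT MAX(rating) FROM movies)

Result:
genre  | rating
-------+-------
Sci-Fi | 9.2   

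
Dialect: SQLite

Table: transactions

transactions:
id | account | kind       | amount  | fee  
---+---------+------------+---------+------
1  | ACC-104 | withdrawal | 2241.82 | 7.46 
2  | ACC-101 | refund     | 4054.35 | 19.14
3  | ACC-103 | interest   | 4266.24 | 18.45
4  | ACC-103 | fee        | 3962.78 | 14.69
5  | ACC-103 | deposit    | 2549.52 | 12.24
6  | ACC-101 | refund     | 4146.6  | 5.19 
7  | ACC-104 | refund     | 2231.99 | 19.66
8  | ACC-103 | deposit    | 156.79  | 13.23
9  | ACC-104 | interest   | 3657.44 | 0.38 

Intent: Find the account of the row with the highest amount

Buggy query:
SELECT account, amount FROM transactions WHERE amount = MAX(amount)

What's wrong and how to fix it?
Bug: MAX(amount) is an aggregate and cannot be used directly in WHERE

Fix: Wrap MAX in a scalar subquery so WHERE compares against a single value

Corrected query:
SELECT account, amount FROM transactions WHERE amount = (SELECT MAX(amount) FROM transactions)

Result:
account | amount 
--------+--------
ACC-103 | 4266.24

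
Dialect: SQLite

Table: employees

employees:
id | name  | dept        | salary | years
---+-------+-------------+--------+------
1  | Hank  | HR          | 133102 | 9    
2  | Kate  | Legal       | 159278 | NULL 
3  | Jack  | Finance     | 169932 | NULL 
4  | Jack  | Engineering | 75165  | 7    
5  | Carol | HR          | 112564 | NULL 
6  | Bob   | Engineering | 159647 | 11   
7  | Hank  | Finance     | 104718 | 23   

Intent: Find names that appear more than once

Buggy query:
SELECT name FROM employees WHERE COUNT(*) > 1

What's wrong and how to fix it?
Bug: WHERE can't reference COUNT(*); aggregates are computed after WHERE

Fix: GROUP BY name, then filter groups with HAVING COUNT(*) > 1

Corrected query:
SELECT name FROM employees GROUP BY name HAVING COUNT(*) > 1

Result:
name
----
Hank
Jack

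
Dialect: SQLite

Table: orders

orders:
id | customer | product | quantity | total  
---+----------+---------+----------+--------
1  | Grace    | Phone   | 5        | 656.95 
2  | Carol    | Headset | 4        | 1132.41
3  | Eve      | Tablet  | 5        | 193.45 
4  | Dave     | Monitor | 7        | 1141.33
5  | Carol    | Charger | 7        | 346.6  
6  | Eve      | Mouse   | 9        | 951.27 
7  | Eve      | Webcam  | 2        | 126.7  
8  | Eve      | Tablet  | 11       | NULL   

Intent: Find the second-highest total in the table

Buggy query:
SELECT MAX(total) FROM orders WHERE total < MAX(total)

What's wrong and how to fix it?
Bug: The inner MAX is an aggregate inside WHERE, which is not allowed

Fix: Compute the overall MAX in a subquery, then take MAX of rows below it

Corrected query:
SELECT MAX(total) FROM orders WHERE total < (SELECT MAX(total) FROM orders)

Result:
MAX(total)
----------
1132.41   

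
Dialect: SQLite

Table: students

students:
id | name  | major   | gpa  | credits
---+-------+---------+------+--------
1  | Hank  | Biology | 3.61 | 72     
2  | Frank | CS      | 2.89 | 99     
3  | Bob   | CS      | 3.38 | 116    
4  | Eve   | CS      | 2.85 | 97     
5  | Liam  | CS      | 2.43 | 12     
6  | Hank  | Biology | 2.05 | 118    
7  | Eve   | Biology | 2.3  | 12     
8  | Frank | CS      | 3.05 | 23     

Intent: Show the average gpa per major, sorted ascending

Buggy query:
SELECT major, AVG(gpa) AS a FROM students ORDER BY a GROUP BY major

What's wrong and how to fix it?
Bug: ORDER BY appears before GROUP BY; SQL clause order requires GROUP BY first

Fix: Reorder: SELECT … FROM … GROUP BY … ORDER BY …

Corrected query:
SELECT major, AVG(gpa) AS a FROM students GROUP BY major ORDER BY a

Result:
major   | a       
--------+---------
Biology | 2.653333
CS      | 2.92    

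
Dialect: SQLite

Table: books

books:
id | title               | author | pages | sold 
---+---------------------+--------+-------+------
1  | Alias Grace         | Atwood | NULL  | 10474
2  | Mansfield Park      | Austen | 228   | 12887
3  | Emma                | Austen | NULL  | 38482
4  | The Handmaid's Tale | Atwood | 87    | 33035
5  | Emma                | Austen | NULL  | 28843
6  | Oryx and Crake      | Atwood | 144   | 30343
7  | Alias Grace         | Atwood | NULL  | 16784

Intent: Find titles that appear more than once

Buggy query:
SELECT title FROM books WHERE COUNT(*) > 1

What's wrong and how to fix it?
Bug: COUNT(*) is an aggregate and cannot be used in WHERE

Fix: Group first, then use HAVING for the count condition

Corrected query:
SELECT title FROM books GROUP BY title HAVING COUNT(*) > 1

Result:
title      
-----------
Alias Grace
Emma       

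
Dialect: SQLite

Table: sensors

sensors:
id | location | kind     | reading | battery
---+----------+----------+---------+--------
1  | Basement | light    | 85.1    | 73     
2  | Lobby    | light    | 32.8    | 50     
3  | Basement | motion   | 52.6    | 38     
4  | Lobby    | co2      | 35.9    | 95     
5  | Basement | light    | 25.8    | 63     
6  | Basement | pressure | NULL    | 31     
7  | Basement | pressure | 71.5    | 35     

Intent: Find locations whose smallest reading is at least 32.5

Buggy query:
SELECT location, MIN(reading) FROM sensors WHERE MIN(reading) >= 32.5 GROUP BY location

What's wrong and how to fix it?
Bug: MIN() in WHERE is a misuse of aggregate

Fix: Replace WHERE with HAVING after the GROUP BY

Corrected query:
SELECT location, MIN(reading) FROM sensors GROUP BY location HAVING MIN(reading) >= 32.5

Result:
location | MIN(reading)
---------+-------------
Lobby    | 32.8        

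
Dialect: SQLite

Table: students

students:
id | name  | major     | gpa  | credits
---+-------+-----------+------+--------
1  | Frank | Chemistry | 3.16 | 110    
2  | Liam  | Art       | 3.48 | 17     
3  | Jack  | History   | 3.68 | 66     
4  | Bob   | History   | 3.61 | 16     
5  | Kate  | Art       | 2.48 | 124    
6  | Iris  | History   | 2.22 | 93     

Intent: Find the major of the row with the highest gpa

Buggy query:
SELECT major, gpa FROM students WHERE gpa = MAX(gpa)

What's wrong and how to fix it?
Bug: MAX(gpa) is an aggregate and cannot be used directly in WHERE

Fix: Use a subquery: WHERE gpa = (SELECT MAX(gpa) FROM students)

Corrected query:
SELECT major, gpa FROM students WHERE gpa = (SELECT MAX(gpa) FROM students)

Result:
major   | gpa 
--------+-----
History | 3.68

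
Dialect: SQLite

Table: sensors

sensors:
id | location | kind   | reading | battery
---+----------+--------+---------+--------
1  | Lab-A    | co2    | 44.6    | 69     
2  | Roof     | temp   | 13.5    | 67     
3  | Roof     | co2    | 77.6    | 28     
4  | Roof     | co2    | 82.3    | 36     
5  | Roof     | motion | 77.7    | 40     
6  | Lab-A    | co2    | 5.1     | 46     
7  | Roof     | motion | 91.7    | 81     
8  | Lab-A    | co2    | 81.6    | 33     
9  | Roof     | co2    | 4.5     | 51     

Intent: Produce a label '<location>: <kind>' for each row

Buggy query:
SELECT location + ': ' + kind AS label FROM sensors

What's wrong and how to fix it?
Bug: '+' is numeric addition; on text columns SQLite converts them to 0 instead of concatenating

Fix: Use the || operator for string concatenation

Corrected query:
SELECT location || ': ' || kind AS label FROM sensors

Result:
label       
------------
Lab-A: co2  
Roof: temp  
Roof: co2   
Roof: co2   
Roof: motion
Lab-A: co2  
Roof: motion
Lab-A: co2  
Roof: co2   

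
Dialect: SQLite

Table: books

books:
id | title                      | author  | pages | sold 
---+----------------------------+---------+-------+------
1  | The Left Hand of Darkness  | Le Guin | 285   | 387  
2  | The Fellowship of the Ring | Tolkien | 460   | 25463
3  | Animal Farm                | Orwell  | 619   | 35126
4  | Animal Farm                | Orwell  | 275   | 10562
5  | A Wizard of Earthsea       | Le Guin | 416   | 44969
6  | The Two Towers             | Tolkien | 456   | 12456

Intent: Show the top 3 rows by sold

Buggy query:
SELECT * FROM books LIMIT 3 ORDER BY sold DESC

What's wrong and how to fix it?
Bug: LIMIT must come after ORDER BY

Fix: Swap the clauses: ORDER BY first, then LIMIT

Corrected query:
SELECT * FROM books ORDER BY sold DESC LIMIT 3

Result:
id | title                      | author  | pages | sold 
---+----------------------------+---------+-------+------
5  | A Wizard of Earthsea       | Le Guin | 416   | 44969
3  | Animal Farm                | Orwell  | 619   | 35126
2  | The Fellowship of the Ring | Tolkien | 460   | 25463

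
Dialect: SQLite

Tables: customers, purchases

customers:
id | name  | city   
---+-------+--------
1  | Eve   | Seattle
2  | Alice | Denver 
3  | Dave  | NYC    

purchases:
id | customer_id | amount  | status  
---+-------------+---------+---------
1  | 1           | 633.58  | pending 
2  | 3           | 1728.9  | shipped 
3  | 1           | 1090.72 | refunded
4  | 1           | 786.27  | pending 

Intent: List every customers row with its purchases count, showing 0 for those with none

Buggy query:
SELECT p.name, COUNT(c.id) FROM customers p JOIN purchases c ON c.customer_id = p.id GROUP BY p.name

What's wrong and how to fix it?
Bug: An inner join excludes parents with zero children

Fix: Switch to LEFT JOIN to retain unmatched parent rows

Corrected query:
SELECT p.name, COUNT(c.id) FROM customers p LEFT JOIN purchases c ON c.customer_id = p.id GROUP BY p.name

Result:
name  | COUNT(c.id)
------+------------
Alice | 0          
Dave  | 1          
Eve   | 3          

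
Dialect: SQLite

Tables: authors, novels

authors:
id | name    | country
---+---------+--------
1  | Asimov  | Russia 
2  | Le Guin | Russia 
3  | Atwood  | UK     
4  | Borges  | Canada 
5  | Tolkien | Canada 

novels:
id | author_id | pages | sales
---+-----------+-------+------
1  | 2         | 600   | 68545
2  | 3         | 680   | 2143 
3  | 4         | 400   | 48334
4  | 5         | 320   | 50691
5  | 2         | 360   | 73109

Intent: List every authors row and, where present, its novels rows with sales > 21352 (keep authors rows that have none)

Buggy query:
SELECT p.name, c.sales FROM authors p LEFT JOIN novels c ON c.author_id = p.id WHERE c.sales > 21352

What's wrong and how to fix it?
Bug: A WHERE condition on the right-hand table after LEFT JOIN drops unmatched parents

Fix: Move the right-table condition into the ON clause so unmatched parents are kept

Corrected query:
SELECT p.name, c.sales FROM authors p LEFT JOIN novels c ON c.author_id = p.id AND c.sales > 21352

Result:
name    | sales
--------+------
Asimov  | NULL 
Le Guin | 68545
Le Guin | 73109
Atwood  | NULL 
Borges  | 48334
Tolkien | 50691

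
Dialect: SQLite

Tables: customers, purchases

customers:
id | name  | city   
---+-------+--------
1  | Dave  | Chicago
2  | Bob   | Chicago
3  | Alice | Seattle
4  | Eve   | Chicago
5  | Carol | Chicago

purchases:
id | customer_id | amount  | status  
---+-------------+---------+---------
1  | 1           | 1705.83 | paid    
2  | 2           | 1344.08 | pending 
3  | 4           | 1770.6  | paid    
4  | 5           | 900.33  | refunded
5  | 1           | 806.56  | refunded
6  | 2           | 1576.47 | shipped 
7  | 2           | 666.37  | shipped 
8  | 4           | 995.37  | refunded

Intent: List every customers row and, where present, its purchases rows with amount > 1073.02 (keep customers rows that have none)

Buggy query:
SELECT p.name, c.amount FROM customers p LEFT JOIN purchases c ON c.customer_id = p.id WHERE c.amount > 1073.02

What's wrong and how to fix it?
Bug: Filtering c.amount in WHERE discards the NULL rows produced by LEFT JOIN, turning it into an inner join

Fix: Move the right-table condition into the ON clause so unmatched parents are kept

Corrected query:
SELECT p.name, c.amount FROM customers p LEFT JOIN purchases c ON c.customer_id = p.id AND c.amount > 1073.02

Result:
name  | amount 
------+--------
Dave  | 1705.83
Bob   | 1344.08
Bob   | 1576.47
Alice | NULL   
Eve   | 1770.6 
Carol | NULL   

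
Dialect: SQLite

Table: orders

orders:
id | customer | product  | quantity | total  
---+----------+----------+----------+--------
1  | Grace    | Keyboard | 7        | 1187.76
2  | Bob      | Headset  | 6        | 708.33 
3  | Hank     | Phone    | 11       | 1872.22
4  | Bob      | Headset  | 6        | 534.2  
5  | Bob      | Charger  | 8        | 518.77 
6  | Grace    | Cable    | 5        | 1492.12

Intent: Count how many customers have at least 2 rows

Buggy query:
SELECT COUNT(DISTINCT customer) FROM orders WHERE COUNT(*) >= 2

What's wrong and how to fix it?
Bug: COUNT(*) cannot appear in WHERE; the per-group count doesn't exist yet

Fix: Group first with HAVING COUNT(*) >= 2, then COUNT the resulting groups

Corrected query:
SELECT COUNT(*) FROM (SELECT customer FROM orders GROUP BY customer HAVING COUNT(*) >= 2)

Result:
COUNT(*)
--------
2       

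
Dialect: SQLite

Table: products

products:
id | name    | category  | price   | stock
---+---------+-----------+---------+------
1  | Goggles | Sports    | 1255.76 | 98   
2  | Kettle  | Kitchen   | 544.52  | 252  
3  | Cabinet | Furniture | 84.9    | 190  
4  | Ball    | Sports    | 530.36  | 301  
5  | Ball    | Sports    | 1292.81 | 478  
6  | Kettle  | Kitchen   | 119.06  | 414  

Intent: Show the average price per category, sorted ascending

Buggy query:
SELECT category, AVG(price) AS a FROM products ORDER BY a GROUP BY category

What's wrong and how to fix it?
Bug: GROUP BY must precede ORDER BY

Fix: Reorder: SELECT … FROM … GROUP BY … ORDER BY …

Corrected query:
SELECT category, AVG(price) AS a FROM products GROUP BY category ORDER BY a

Result:
category  | a      
----------+--------
Furniture | 84.9   
Kitchen   | 331.79 
Sports    | 1026.31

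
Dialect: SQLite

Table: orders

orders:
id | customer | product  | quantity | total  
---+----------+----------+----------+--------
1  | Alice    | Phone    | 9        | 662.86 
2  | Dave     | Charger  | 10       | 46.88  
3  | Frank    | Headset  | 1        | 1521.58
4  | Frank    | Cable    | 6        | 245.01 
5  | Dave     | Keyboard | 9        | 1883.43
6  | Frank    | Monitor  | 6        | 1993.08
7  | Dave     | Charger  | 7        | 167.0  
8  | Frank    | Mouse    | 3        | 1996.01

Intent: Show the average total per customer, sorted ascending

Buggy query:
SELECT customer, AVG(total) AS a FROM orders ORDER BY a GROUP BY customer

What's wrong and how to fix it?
Bug: ORDER BY appears before GROUP BY; SQL clause order requires GROUP BY first

Fix: Reorder: SELECT … FROM … GROUP BY … ORDER BY …

Corrected query:
SELECT customer, AVG(total) AS a FROM orders GROUP BY customer ORDER BY a

Result:
customer | a         
---------+-----------
Alice    | 662.86    
Dave     | 699.103333
Frank    | 1438.92   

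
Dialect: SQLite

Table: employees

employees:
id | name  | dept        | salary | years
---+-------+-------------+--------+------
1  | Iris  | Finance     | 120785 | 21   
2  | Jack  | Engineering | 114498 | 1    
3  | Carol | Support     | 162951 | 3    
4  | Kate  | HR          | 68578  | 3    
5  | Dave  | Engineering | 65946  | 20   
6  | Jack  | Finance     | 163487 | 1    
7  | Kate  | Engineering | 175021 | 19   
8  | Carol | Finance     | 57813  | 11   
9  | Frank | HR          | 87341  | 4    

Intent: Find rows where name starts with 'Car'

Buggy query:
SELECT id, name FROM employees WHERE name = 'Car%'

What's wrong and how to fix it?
Bug: Wildcards only work with LIKE; '=' treats '%' as a literal character

Fix: Use LIKE for wildcard pattern matching

Corrected query:
SELECT id, name FROM employees WHERE name LIKE 'Car%'

Result:
id | name 
---+------
3  | Carol
8  | Carol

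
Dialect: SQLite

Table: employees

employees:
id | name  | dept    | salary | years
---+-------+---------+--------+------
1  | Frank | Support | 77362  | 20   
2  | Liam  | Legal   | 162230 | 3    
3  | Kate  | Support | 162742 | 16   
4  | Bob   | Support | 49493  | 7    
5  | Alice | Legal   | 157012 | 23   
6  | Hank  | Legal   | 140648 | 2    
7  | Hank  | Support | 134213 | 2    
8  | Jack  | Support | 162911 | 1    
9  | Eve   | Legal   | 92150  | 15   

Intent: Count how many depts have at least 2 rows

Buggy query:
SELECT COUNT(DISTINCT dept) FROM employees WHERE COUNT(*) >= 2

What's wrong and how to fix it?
Bug: WHERE filters individual rows, not groups, so a group-level COUNT is invalid there

Fix: Group first with HAVING COUNT(*) >= 2, then COUNT the resulting groups

Corrected query:
SELECT COUNT(*) FROM (SELECT dept FROM employees GROUP BY dept HAVING COUNT(*) >= 2)

Result:
COUNT(*)
--------
2       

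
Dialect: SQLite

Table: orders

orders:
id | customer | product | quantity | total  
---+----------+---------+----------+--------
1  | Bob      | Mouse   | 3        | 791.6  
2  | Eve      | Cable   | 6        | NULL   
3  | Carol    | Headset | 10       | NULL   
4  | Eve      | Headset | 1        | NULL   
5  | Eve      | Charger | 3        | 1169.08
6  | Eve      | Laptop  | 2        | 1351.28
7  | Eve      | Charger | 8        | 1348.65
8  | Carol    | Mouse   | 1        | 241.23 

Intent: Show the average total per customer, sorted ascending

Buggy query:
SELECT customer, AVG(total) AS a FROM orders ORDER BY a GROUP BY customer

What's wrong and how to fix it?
Bug: GROUP BY must precede ORDER BY

Fix: Move ORDER BY to the end, after GROUP BY

Corrected query:
SELECT customer, AVG(total) AS a FROM orders GROUP BY customer ORDER BY a

Result:
customer | a      
---------+--------
Carol    | 241.23 
Bob      | 791.6  
Eve      | 1289.67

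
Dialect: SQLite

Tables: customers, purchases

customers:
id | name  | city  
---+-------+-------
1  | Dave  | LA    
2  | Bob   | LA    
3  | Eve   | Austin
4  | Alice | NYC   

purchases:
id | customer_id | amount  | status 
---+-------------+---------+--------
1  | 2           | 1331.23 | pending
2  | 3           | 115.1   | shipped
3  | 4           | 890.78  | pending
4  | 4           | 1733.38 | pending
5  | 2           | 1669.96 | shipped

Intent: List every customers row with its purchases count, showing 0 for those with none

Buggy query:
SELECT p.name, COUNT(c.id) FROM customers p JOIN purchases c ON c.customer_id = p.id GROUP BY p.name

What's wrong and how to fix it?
Bug: An inner join excludes parents with zero children

Fix: Use LEFT JOIN so parents without children still appear (COUNT(c.id) gives 0)

Corrected query:
SELECT p.name, COUNT(c.id) FROM customers p LEFT JOIN purchases c ON c.customer_id = p.id GROUP BY p.name

Result:
name  | COUNT(c.id)
------+------------
Alice | 2          
Bob   | 2          
Dave  | 0          
Eve   | 1          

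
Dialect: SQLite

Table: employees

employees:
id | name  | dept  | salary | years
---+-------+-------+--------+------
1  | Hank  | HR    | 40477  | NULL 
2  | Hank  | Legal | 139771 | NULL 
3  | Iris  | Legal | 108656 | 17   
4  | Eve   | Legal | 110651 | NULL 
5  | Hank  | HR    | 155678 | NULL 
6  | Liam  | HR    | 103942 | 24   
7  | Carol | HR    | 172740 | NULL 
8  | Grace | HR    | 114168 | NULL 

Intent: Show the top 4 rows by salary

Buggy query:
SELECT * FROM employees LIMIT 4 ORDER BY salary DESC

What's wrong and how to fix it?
Bug: ORDER BY cannot follow LIMIT; LIMIT is the final clause

Fix: Swap the clauses: ORDER BY first, then LIMIT

Corrected query:
SELECT * FROM employees ORDER BY salary DESC LIMIT 4

Result:
id | name  | dept  | salary | years
---+-------+-------+--------+------
7  | Carol | HR    | 172740 | NULL 
5  | Hank  | HR    | 155678 | NULL 
2  | Hank  | Legal | 139771 | NULL 
8  | Grace | HR    | 114168 | NULL 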